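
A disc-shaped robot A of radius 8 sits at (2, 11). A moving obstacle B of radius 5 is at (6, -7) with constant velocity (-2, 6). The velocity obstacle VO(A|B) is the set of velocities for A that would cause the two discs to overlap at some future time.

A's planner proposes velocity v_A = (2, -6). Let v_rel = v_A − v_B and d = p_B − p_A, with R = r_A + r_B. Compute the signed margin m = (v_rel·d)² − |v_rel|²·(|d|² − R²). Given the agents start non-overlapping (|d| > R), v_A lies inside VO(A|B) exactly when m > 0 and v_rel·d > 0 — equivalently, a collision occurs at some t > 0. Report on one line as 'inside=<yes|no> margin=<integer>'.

d = (4, -18),  |d|² = 340;  R = 8+5 = 13,  c = 340−13² = 171
v_rel = (4, -12),  |v_rel|² = 160;  v_rel·d = (4)·(4) + (-12)·(-18) = 232
160·t² − 464·t + 171 = 0  ⇒  m = 232² − 160·171 = 26464
m = 26464 > 0,  v_rel·d = 232 > 0  ⇒  inside

inside=yes margin=26464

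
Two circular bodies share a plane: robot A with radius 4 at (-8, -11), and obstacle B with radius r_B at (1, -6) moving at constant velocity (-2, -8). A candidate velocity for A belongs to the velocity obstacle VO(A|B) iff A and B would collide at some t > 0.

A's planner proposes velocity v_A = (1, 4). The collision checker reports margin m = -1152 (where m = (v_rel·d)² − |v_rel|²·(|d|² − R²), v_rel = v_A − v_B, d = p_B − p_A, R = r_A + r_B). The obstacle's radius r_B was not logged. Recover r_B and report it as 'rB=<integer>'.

m = -1152
d = (9, 5);  v_rel = (3, 12),  |v_rel|² = 153
v_rel×d = (3)·(5) − (12)·(9) = -93
since m = R²·153 − (-93)²:  R² = (8649 + -1152) / 153 = 49
R = √49 = 7  ⇒  r_B = 7 − 4 = 3

rB=3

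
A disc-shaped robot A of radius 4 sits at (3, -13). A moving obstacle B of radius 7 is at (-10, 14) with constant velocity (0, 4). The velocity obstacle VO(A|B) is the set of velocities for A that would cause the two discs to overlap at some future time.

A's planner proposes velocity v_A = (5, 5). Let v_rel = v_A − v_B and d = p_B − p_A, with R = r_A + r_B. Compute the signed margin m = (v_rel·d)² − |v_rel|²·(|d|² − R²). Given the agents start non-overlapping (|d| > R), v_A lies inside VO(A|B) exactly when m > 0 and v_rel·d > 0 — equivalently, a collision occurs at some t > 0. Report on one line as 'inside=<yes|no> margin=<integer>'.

d = (-13, 27),  |d|² = 898;  R = 4+7 = 11,  c = 898−11² = 777
v_rel = (5, 1),  |v_rel|² = 26;  v_rel·d = (5)·(-13) + (1)·(27) = -38
26·t² + 76·t + 777 = 0  ⇒  m = (-38)² − 26·777 = -18758
m = -18758 < 0,  v_rel·d = -38 < 0  ⇒  outside

inside=no margin=-18758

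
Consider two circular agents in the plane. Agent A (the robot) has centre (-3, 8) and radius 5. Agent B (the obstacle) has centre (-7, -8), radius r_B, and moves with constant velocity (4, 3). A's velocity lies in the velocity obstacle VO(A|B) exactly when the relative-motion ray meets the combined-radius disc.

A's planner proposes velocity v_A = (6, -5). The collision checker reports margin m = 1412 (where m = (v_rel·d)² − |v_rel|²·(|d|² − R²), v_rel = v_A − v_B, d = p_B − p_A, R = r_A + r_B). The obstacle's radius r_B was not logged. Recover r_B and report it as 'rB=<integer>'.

m = 1412
d = (-4, -16);  v_rel = (2, -8),  |v_rel|² = 68
v_rel×d = (2)·(-16) − (-8)·(-4) = -64
since m = R²·68 − (-64)²:  R² = (4096 + 1412) / 68 = 81
R = √81 = 9  ⇒  r_B = 9 − 5 = 4

rB=4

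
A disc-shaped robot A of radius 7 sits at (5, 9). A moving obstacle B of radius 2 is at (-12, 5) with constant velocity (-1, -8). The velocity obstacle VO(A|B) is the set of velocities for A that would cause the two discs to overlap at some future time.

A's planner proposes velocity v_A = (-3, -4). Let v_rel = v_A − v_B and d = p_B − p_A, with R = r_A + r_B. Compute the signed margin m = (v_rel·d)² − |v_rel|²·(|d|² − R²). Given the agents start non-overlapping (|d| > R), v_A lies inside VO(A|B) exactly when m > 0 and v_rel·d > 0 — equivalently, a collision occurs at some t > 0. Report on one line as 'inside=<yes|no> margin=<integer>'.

d = (-17, -4),  |d|² = 305;  R = 7+2 = 9,  c = 305−9² = 224
v_rel = (-2, 4),  |v_rel|² = 20;  v_rel·d = (-2)·(-17) + (4)·(-4) = 18
20·t² − 36·t + 224 = 0  ⇒  m = 18² − 20·224 = -4156
m = -4156 < 0,  v_rel·d = 18 > 0  ⇒  outside

inside=no margin=-4156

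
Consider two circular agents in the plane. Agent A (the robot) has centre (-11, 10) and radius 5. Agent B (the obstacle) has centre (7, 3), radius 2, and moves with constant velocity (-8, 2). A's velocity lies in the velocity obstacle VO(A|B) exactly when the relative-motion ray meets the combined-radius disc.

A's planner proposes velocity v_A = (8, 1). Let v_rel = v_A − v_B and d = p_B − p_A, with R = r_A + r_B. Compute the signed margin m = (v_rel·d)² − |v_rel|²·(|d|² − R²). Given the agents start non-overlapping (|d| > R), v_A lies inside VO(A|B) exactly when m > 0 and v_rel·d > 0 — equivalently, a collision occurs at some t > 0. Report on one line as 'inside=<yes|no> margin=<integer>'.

d = (18, -7),  |d|² = 373;  R = 5+2 = 7,  c = 373−7² = 324
v_rel = (16, -1),  |v_rel|² = 257;  v_rel·d = (16)·(18) + (-1)·(-7) = 295
257·t² − 590·t + 324 = 0  ⇒  m = 295² − 257·324 = 3757
m = 3757 > 0,  v_rel·d = 295 > 0  ⇒  inside

inside=yes margin=3757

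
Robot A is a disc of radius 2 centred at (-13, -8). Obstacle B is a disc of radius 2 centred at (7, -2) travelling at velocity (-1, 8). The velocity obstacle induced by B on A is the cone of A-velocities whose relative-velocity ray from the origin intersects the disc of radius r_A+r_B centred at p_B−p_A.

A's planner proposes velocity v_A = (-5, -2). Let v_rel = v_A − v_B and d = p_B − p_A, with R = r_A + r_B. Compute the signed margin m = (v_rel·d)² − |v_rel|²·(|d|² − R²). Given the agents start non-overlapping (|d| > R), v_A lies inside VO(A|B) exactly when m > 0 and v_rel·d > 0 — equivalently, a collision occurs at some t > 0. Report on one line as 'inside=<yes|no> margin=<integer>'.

d = (20, 6),  |d|² = 436;  R = 2+2 = 4,  c = 436−4² = 420
v_rel = (-4, -10),  |v_rel|² = 116;  v_rel·d = (-4)·(20) + (-10)·(6) = -140
116·t² + 280·t + 420 = 0  ⇒  m = (-140)² − 116·420 = -29120
m = -29120 < 0,  v_rel·d = -140 < 0  ⇒  outside

inside=no margin=-29120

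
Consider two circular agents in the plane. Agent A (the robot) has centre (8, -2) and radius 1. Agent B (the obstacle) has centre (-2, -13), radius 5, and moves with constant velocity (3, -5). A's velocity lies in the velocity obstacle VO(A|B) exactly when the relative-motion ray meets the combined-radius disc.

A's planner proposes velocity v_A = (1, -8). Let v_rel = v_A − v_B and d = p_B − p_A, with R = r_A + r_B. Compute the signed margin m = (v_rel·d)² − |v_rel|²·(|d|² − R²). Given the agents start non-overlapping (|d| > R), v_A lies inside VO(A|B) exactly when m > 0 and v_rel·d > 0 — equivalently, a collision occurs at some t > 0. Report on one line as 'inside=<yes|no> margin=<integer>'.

d = (-10, -11),  |d|² = 221;  R = 1+5 = 6,  c = 221−6² = 185
v_rel = (-2, -3),  |v_rel|² = 13;  v_rel·d = (-2)·(-10) + (-3)·(-11) = 53
13·t² − 106·t + 185 = 0  ⇒  m = 53² − 13·185 = 404
m = 404 > 0,  v_rel·d = 53 > 0  ⇒  inside

inside=yes margin=404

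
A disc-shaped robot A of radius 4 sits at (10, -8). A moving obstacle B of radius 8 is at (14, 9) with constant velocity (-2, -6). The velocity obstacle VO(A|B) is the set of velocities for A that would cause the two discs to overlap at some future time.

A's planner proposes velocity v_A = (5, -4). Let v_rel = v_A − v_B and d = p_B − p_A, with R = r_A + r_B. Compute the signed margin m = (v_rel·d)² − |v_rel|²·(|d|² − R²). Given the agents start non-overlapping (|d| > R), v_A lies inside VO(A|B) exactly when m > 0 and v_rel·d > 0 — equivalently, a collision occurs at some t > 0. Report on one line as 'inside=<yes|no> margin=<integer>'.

d = (4, 17),  |d|² = 305;  R = 4+8 = 12,  c = 305−12² = 161
v_rel = (7, 2),  |v_rel|² = 53;  v_rel·d = (7)·(4) + (2)·(17) = 62
53·t² − 124·t + 161 = 0  ⇒  m = 62² − 53·161 = -4689
m = -4689 < 0,  v_rel·d = 62 > 0  ⇒  outside

inside=no margin=-4689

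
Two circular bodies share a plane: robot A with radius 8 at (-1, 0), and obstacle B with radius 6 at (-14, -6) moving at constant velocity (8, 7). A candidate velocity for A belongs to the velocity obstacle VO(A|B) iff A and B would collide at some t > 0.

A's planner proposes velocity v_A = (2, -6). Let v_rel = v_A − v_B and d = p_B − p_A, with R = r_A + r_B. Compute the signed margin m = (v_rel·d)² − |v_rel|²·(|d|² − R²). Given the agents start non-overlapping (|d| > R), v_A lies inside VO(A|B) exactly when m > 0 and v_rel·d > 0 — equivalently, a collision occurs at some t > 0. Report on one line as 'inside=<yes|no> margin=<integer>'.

d = (-13, -6),  |d|² = 205;  R = 8+6 = 14,  c = 205−14² = 9
v_rel = (-6, -13),  |v_rel|² = 205;  v_rel·d = (-6)·(-13) + (-13)·(-6) = 156
205·t² − 312·t + 9 = 0  ⇒  m = 156² − 205·9 = 22491
m = 22491 > 0,  v_rel·d = 156 > 0  ⇒  inside

inside=yes margin=22491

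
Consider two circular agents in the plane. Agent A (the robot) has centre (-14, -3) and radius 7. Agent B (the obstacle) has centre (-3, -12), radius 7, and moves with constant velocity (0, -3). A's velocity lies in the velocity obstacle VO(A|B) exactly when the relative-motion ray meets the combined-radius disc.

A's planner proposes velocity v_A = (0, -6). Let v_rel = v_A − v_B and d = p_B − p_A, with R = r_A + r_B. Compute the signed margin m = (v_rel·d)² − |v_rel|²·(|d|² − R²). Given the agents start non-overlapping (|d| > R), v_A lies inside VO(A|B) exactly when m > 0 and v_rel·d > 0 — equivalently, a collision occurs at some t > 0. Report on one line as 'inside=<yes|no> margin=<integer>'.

d = (11, -9),  |d|² = 202;  R = 7+7 = 14,  c = 202−14² = 6
v_rel = (0, -3),  |v_rel|² = 9;  v_rel·d = (0)·(11) + (-3)·(-9) = 27
9·t² − 54·t + 6 = 0  ⇒  m = 27² − 9·6 = 675
m = 675 > 0,  v_rel·d = 27 > 0  ⇒  inside

inside=yes margin=675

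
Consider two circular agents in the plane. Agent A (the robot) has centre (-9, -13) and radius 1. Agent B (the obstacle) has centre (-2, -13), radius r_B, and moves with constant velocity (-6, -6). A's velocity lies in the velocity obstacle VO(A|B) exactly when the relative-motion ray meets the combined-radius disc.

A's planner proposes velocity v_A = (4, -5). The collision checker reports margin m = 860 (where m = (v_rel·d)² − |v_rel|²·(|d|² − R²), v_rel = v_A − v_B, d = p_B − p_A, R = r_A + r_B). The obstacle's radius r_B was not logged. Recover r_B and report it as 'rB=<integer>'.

m = 860
d = (7, 0);  v_rel = (10, 1),  |v_rel|² = 101
v_rel×d = (10)·(0) − (1)·(7) = -7
since m = R²·101 − (-7)²:  R² = (49 + 860) / 101 = 9
R = √9 = 3  ⇒  r_B = 3 − 1 = 2

rB=2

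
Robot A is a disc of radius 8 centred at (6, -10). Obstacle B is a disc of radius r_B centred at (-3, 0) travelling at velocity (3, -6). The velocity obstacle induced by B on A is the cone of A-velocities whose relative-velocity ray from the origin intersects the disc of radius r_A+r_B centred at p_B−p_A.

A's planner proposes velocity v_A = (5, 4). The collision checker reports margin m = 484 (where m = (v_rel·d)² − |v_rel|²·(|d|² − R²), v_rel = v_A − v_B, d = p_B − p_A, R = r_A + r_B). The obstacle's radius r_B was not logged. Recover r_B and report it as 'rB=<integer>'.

m = 484
d = (-9, 10);  v_rel = (2, 10),  |v_rel|² = 104
v_rel×d = (2)·(10) − (10)·(-9) = 110
since m = R²·104 − 110²:  R² = (12100 + 484) / 104 = 121
R = √121 = 11  ⇒  r_B = 11 − 8 = 3

rB=3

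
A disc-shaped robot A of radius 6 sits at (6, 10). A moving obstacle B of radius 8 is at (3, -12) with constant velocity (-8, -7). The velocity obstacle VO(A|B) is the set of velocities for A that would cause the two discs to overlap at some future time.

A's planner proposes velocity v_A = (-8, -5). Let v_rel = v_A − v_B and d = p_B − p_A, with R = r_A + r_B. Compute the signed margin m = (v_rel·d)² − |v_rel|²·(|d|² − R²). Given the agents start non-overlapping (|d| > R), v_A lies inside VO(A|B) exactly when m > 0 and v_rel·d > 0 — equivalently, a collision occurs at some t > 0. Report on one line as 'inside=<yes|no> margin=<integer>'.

d = (-3, -22),  |d|² = 493;  R = 6+8 = 14,  c = 493−14² = 297
v_rel = (0, 2),  |v_rel|² = 4;  v_rel·d = (0)·(-3) + (2)·(-22) = -44
4·t² + 88·t + 297 = 0  ⇒  m = (-44)² − 4·297 = 748
m = 748 > 0,  v_rel·d = -44 < 0  ⇒  outside

inside=no margin=748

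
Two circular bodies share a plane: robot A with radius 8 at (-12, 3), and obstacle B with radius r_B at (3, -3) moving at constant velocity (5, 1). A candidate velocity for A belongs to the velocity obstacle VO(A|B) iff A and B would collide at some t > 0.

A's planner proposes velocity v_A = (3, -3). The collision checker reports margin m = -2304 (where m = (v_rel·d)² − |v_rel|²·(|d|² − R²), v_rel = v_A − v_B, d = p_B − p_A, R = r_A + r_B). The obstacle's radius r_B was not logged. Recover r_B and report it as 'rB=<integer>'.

m = -2304
d = (15, -6);  v_rel = (-2, -4),  |v_rel|² = 20
v_rel×d = (-2)·(-6) − (-4)·(15) = 72
since m = R²·20 − 72²:  R² = (5184 + -2304) / 20 = 144
R = √144 = 12  ⇒  r_B = 12 − 8 = 4

rB=4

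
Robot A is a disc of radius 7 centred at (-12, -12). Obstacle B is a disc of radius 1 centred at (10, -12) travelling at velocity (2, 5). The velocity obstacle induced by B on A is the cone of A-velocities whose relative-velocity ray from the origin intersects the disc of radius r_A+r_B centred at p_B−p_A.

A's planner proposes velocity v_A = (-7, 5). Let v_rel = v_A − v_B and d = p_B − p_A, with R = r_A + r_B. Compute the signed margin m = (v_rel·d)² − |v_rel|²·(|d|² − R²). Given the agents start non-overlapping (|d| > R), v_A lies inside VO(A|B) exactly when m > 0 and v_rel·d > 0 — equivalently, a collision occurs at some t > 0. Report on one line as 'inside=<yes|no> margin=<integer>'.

d = (22, 0),  |d|² = 484;  R = 7+1 = 8,  c = 484−8² = 420
v_rel = (-9, 0),  |v_rel|² = 81;  v_rel·d = (-9)·(22) + (0)·(0) = -198
81·t² + 396·t + 420 = 0  ⇒  m = (-198)² − 81·420 = 5184
m = 5184 > 0,  v_rel·d = -198 < 0  ⇒  outside

inside=no margin=5184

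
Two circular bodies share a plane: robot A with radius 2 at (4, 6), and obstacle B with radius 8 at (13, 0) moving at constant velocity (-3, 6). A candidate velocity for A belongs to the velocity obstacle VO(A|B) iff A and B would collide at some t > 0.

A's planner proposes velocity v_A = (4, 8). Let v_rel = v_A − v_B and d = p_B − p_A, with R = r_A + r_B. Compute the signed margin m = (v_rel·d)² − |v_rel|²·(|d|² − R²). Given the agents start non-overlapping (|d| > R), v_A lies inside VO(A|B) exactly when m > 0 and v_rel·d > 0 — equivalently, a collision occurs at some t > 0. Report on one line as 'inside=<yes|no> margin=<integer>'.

d = (9, -6),  |d|² = 117;  R = 2+8 = 10,  c = 117−10² = 17
v_rel = (7, 2),  |v_rel|² = 53;  v_rel·d = (7)·(9) + (2)·(-6) = 51
53·t² − 102·t + 17 = 0  ⇒  m = 51² − 53·17 = 1700
m = 1700 > 0,  v_rel·d = 51 > 0  ⇒  inside

inside=yes margin=1700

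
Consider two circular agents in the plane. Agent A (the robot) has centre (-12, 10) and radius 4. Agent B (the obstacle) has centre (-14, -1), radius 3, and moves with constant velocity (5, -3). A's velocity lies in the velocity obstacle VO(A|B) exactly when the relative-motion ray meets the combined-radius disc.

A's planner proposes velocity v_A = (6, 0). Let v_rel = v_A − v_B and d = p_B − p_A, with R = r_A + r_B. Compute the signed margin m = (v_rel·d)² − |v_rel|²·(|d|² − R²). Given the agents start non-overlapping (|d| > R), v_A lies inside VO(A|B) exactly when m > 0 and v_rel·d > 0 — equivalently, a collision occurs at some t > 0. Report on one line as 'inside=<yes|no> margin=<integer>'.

d = (-2, -11),  |d|² = 125;  R = 4+3 = 7,  c = 125−7² = 76
v_rel = (1, 3),  |v_rel|² = 10;  v_rel·d = (1)·(-2) + (3)·(-11) = -35
10·t² + 70·t + 76 = 0  ⇒  m = (-35)² − 10·76 = 465
m = 465 > 0,  v_rel·d = -35 < 0  ⇒  outside

inside=no margin=465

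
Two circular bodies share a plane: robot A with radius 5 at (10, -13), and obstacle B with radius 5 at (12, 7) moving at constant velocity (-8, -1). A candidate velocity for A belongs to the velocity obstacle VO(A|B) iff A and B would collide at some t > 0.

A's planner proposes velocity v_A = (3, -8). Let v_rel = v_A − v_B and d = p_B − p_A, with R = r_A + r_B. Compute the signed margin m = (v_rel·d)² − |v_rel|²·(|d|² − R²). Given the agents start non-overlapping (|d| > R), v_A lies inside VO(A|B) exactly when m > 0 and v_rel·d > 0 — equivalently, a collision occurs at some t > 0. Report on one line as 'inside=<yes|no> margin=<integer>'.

d = (2, 20),  |d|² = 404;  R = 5+5 = 10,  c = 404−10² = 304
v_rel = (11, -7),  |v_rel|² = 170;  v_rel·d = (11)·(2) + (-7)·(20) = -118
170·t² + 236·t + 304 = 0  ⇒  m = (-118)² − 170·304 = -37756
m = -37756 < 0,  v_rel·d = -118 < 0  ⇒  outside

inside=no margin=-37756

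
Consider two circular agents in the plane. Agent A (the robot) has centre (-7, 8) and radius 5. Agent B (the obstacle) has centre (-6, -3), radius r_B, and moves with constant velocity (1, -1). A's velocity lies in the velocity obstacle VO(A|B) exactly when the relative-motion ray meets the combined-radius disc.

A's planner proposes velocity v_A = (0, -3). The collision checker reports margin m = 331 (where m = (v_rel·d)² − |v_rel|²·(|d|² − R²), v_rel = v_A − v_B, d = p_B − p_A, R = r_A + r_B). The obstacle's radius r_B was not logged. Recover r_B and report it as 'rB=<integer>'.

m = 331
d = (1, -11);  v_rel = (-1, -2),  |v_rel|² = 5
v_rel×d = (-1)·(-11) − (-2)·(1) = 13
since m = R²·5 − 13²:  R² = (169 + 331) / 5 = 100
R = √100 = 10  ⇒  r_B = 10 − 5 = 5

rB=5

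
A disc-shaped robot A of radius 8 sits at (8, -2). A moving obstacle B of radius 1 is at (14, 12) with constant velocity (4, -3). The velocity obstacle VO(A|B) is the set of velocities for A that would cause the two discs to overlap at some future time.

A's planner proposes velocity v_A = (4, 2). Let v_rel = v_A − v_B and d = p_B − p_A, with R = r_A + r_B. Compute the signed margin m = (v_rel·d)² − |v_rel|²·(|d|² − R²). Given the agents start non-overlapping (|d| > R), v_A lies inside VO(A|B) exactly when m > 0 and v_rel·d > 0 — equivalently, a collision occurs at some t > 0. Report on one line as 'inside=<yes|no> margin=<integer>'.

d = (6, 14),  |d|² = 232;  R = 8+1 = 9,  c = 232−9² = 151
v_rel = (0, 5),  |v_rel|² = 25;  v_rel·d = (0)·(6) + (5)·(14) = 70
25·t² − 140·t + 151 = 0  ⇒  m = 70² − 25·151 = 1125
m = 1125 > 0,  v_rel·d = 70 > 0  ⇒  inside

inside=yes margin=1125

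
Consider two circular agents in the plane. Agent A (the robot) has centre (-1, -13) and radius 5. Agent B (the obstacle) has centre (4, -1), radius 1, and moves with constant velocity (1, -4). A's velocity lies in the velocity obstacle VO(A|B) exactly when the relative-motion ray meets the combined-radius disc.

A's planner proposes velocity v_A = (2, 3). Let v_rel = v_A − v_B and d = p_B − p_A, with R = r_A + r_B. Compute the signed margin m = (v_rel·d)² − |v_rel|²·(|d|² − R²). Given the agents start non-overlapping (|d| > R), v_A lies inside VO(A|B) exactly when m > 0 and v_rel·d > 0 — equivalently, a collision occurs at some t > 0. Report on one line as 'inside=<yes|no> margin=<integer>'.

d = (5, 12),  |d|² = 169;  R = 5+1 = 6,  c = 169−6² = 133
v_rel = (1, 7),  |v_rel|² = 50;  v_rel·d = (1)·(5) + (7)·(12) = 89
50·t² − 178·t + 133 = 0  ⇒  m = 89² − 50·133 = 1271
m = 1271 > 0,  v_rel·d = 89 > 0  ⇒  inside

inside=yes margin=1271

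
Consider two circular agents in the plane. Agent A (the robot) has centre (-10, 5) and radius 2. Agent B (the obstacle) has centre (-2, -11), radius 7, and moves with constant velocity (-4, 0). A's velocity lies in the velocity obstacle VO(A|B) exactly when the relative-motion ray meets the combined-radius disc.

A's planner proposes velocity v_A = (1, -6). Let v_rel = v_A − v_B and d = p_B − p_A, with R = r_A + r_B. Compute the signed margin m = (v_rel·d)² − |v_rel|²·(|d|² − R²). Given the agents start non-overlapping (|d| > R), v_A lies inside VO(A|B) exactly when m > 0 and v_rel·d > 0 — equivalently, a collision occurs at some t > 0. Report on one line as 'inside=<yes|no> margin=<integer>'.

d = (8, -16),  |d|² = 320;  R = 2+7 = 9,  c = 320−9² = 239
v_rel = (5, -6),  |v_rel|² = 61;  v_rel·d = (5)·(8) + (-6)·(-16) = 136
61·t² − 272·t + 239 = 0  ⇒  m = 136² − 61·239 = 3917
m = 3917 > 0,  v_rel·d = 136 > 0  ⇒  inside

inside=yes margin=3917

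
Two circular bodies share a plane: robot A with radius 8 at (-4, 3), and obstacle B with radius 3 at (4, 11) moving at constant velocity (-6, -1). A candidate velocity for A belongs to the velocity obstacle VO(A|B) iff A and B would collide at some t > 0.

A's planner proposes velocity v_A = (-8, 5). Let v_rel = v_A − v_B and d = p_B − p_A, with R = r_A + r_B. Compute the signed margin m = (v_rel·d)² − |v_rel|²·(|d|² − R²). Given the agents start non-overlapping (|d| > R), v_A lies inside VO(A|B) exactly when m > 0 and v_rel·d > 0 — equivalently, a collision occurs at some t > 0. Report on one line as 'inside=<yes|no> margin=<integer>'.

d = (8, 8),  |d|² = 128;  R = 8+3 = 11,  c = 128−11² = 7
v_rel = (-2, 6),  |v_rel|² = 40;  v_rel·d = (-2)·(8) + (6)·(8) = 32
40·t² − 64·t + 7 = 0  ⇒  m = 32² − 40·7 = 744
m = 744 > 0,  v_rel·d = 32 > 0  ⇒  inside

inside=yes margin=744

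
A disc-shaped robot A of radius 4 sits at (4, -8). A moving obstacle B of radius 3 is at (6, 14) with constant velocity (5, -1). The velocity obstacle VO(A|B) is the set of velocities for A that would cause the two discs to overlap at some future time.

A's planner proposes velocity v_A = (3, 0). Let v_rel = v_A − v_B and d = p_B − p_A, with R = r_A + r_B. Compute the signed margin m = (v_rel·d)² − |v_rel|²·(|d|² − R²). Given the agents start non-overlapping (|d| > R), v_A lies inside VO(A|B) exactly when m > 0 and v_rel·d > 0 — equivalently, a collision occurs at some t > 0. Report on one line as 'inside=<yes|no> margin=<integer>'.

d = (2, 22),  |d|² = 488;  R = 4+3 = 7,  c = 488−7² = 439
v_rel = (-2, 1),  |v_rel|² = 5;  v_rel·d = (-2)·(2) + (1)·(22) = 18
5·t² − 36·t + 439 = 0  ⇒  m = 18² − 5·439 = -1871
m = -1871 < 0,  v_rel·d = 18 > 0  ⇒  outside

inside=no margin=-1871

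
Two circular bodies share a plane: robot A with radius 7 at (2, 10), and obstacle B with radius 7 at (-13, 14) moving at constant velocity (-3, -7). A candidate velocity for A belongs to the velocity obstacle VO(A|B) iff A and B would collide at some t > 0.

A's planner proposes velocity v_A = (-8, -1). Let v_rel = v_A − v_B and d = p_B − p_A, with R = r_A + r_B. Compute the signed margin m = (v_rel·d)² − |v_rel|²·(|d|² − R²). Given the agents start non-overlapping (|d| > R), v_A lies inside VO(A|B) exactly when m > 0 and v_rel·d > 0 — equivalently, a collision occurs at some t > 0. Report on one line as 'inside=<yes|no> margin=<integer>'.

d = (-15, 4),  |d|² = 241;  R = 7+7 = 14,  c = 241−14² = 45
v_rel = (-5, 6),  |v_rel|² = 61;  v_rel·d = (-5)·(-15) + (6)·(4) = 99
61·t² − 198·t + 45 = 0  ⇒  m = 99² − 61·45 = 7056
m = 7056 > 0,  v_rel·d = 99 > 0  ⇒  inside

inside=yes margin=7056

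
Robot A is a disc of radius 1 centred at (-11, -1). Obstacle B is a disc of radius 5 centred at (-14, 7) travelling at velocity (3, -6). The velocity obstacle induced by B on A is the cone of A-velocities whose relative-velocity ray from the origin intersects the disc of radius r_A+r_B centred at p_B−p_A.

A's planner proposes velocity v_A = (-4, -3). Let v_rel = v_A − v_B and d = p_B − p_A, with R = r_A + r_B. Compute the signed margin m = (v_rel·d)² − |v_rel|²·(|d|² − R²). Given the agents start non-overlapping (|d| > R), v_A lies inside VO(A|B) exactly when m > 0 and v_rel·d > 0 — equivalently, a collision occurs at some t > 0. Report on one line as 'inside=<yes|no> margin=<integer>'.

d = (-3, 8),  |d|² = 73;  R = 1+5 = 6,  c = 73−6² = 37
v_rel = (-7, 3),  |v_rel|² = 58;  v_rel·d = (-7)·(-3) + (3)·(8) = 45
58·t² − 90·t + 37 = 0  ⇒  m = 45² − 58·37 = -121
m = -121 < 0,  v_rel·d = 45 > 0  ⇒  outside

inside=no margin=-121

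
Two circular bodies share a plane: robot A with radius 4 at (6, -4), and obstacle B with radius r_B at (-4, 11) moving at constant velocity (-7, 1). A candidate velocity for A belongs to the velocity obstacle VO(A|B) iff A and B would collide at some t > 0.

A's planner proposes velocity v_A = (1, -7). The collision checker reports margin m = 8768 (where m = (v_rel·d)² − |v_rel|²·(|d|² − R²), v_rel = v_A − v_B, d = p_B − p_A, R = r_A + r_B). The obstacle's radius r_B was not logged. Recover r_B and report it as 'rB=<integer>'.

m = 8768
d = (-10, 15);  v_rel = (8, -8),  |v_rel|² = 128
v_rel×d = (8)·(15) − (-8)·(-10) = 40
since m = R²·128 − 40²:  R² = (1600 + 8768) / 128 = 81
R = √81 = 9  ⇒  r_B = 9 − 4 = 5

rB=5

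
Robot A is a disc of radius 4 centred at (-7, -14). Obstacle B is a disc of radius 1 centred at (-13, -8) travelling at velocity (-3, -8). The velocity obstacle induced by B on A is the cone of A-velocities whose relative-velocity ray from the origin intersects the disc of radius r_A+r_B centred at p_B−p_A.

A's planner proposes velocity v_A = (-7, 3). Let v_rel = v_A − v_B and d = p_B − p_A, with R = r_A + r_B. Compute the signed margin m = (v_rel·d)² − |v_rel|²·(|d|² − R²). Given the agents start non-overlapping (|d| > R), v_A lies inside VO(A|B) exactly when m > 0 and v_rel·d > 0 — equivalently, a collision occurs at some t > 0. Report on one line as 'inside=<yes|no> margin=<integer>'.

d = (-6, 6),  |d|² = 72;  R = 4+1 = 5,  c = 72−5² = 47
v_rel = (-4, 11),  |v_rel|² = 137;  v_rel·d = (-4)·(-6) + (11)·(6) = 90
137·t² − 180·t + 47 = 0  ⇒  m = 90² − 137·47 = 1661
m = 1661 > 0,  v_rel·d = 90 > 0  ⇒  inside

inside=yes margin=1661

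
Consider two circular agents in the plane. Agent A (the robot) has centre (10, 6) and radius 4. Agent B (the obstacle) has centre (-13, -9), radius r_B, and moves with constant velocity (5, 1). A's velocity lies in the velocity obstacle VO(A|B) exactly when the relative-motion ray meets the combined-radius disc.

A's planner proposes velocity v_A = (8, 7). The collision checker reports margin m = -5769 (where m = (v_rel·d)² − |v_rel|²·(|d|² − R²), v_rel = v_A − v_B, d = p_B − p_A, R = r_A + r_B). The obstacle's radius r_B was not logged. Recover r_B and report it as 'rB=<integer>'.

m = -5769
d = (-23, -15);  v_rel = (3, 6),  |v_rel|² = 45
v_rel×d = (3)·(-15) − (6)·(-23) = 93
since m = R²·45 − 93²:  R² = (8649 + -5769) / 45 = 64
R = √64 = 8  ⇒  r_B = 8 − 4 = 4

rB=4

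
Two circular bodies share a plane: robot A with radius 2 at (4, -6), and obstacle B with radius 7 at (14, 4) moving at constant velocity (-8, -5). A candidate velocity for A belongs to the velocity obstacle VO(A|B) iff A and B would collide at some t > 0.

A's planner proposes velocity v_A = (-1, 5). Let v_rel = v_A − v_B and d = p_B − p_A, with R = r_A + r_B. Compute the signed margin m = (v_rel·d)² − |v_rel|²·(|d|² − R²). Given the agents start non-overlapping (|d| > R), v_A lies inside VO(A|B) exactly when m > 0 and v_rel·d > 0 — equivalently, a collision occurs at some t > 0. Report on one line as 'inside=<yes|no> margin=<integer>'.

d = (10, 10),  |d|² = 200;  R = 2+7 = 9,  c = 200−9² = 119
v_rel = (7, 10),  |v_rel|² = 149;  v_rel·d = (7)·(10) + (10)·(10) = 170
149·t² − 340·t + 119 = 0  ⇒  m = 170² − 149·119 = 11169
m = 11169 > 0,  v_rel·d = 170 > 0  ⇒  inside

inside=yes margin=11169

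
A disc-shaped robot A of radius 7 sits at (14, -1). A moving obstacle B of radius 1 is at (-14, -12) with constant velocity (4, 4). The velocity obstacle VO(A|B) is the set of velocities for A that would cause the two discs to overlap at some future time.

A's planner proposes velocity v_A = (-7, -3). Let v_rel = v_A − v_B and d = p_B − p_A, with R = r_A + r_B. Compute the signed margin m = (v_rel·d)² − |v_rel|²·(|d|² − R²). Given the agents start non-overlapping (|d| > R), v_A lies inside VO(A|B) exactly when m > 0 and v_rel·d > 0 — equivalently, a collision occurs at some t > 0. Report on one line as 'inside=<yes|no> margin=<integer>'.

d = (-28, -11),  |d|² = 905;  R = 7+1 = 8,  c = 905−8² = 841
v_rel = (-11, -7),  |v_rel|² = 170;  v_rel·d = (-11)·(-28) + (-7)·(-11) = 385
170·t² − 770·t + 841 = 0  ⇒  m = 385² − 170·841 = 5255
m = 5255 > 0,  v_rel·d = 385 > 0  ⇒  inside

inside=yes margin=5255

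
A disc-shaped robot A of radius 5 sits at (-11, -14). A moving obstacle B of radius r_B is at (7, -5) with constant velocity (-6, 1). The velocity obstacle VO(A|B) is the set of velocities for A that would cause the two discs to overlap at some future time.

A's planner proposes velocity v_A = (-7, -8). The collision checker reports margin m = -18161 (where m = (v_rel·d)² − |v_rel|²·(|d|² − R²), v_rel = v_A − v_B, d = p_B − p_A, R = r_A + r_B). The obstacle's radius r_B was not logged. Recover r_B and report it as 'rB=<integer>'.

m = -18161
d = (18, 9);  v_rel = (-1, -9),  |v_rel|² = 82
v_rel×d = (-1)·(9) − (-9)·(18) = 153
since m = R²·82 − 153²:  R² = (23409 + -18161) / 82 = 64
R = √64 = 8  ⇒  r_B = 8 − 5 = 3

rB=3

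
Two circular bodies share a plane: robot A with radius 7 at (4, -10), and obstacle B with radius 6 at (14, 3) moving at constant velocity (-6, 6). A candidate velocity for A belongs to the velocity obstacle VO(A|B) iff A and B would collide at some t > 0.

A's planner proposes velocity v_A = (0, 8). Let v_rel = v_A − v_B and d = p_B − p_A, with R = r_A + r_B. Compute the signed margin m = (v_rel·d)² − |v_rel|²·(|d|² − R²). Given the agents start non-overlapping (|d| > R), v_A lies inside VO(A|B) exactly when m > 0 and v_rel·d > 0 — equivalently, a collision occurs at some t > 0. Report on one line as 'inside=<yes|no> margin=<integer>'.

d = (10, 13),  |d|² = 269;  R = 7+6 = 13,  c = 269−13² = 100
v_rel = (6, 2),  |v_rel|² = 40;  v_rel·d = (6)·(10) + (2)·(13) = 86
40·t² − 172·t + 100 = 0  ⇒  m = 86² − 40·100 = 3396
m = 3396 > 0,  v_rel·d = 86 > 0  ⇒  inside

inside=yes margin=3396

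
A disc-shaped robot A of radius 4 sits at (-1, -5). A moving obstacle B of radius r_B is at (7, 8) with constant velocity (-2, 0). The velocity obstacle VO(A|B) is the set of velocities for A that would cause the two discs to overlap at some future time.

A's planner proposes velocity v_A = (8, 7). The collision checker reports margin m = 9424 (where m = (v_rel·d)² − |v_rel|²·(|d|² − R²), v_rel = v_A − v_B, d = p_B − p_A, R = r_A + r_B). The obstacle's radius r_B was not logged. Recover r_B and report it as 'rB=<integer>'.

m = 9424
d = (8, 13);  v_rel = (10, 7),  |v_rel|² = 149
v_rel×d = (10)·(13) − (7)·(8) = 74
since m = R²·149 − 74²:  R² = (5476 + 9424) / 149 = 100
R = √100 = 10  ⇒  r_B = 10 − 4 = 6

rB=6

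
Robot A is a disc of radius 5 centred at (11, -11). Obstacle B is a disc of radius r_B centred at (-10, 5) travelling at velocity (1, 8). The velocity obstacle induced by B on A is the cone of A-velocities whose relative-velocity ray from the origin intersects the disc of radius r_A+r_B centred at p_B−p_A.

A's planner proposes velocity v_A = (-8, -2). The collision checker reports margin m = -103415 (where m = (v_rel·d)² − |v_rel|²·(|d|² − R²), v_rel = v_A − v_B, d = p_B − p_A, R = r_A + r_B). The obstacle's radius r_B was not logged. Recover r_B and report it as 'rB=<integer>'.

m = -103415
d = (-21, 16);  v_rel = (-9, -10),  |v_rel|² = 181
v_rel×d = (-9)·(16) − (-10)·(-21) = -354
since m = R²·181 − (-354)²:  R² = (125316 + -103415) / 181 = 121
R = √121 = 11  ⇒  r_B = 11 − 5 = 6

rB=6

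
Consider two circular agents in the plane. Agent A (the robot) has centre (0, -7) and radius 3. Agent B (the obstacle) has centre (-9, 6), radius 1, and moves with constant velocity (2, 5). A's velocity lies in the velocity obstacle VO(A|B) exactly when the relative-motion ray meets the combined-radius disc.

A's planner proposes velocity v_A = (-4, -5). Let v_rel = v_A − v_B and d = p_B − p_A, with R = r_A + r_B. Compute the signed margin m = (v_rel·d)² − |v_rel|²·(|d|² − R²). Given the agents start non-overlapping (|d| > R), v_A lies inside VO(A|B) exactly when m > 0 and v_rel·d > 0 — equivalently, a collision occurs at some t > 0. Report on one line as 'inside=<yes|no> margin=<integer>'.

d = (-9, 13),  |d|² = 250;  R = 3+1 = 4,  c = 250−4² = 234
v_rel = (-6, -10),  |v_rel|² = 136;  v_rel·d = (-6)·(-9) + (-10)·(13) = -76
136·t² + 152·t + 234 = 0  ⇒  m = (-76)² − 136·234 = -26048
m = -26048 < 0,  v_rel·d = -76 < 0  ⇒  outside

inside=no margin=-26048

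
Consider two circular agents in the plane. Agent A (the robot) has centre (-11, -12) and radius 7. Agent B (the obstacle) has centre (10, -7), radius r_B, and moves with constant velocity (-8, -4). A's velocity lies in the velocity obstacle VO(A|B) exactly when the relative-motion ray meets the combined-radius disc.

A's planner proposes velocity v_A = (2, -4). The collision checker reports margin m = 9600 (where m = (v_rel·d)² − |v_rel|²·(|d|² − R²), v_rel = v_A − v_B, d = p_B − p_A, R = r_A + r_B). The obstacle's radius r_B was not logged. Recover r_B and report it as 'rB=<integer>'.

m = 9600
d = (21, 5);  v_rel = (10, 0),  |v_rel|² = 100
v_rel×d = (10)·(5) − (0)·(21) = 50
since m = R²·100 − 50²:  R² = (2500 + 9600) / 100 = 121
R = √121 = 11  ⇒  r_B = 11 − 7 = 4

rB=4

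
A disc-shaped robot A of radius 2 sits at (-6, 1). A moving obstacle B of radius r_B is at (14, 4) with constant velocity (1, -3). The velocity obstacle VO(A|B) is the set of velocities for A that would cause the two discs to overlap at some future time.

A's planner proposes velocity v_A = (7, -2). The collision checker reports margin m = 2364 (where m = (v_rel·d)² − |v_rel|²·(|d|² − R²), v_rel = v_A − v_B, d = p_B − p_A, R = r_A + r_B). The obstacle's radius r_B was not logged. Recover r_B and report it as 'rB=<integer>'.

m = 2364
d = (20, 3);  v_rel = (6, 1),  |v_rel|² = 37
v_rel×d = (6)·(3) − (1)·(20) = -2
since m = R²·37 − (-2)²:  R² = (4 + 2364) / 37 = 64
R = √64 = 8  ⇒  r_B = 8 − 2 = 6

rB=6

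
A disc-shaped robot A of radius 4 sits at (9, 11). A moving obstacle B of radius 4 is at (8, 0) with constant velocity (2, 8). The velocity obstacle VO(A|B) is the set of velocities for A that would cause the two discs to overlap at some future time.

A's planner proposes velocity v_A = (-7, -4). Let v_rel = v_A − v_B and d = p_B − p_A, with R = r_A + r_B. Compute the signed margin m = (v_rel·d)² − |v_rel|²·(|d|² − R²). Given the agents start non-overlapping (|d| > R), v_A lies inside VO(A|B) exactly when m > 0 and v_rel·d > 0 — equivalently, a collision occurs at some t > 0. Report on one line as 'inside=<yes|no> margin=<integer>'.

d = (-1, -11),  |d|² = 122;  R = 4+4 = 8,  c = 122−8² = 58
v_rel = (-9, -12),  |v_rel|² = 225;  v_rel·d = (-9)·(-1) + (-12)·(-11) = 141
225·t² − 282·t + 58 = 0  ⇒  m = 141² − 225·58 = 6831
m = 6831 > 0,  v_rel·d = 141 > 0  ⇒  inside

inside=yes margin=6831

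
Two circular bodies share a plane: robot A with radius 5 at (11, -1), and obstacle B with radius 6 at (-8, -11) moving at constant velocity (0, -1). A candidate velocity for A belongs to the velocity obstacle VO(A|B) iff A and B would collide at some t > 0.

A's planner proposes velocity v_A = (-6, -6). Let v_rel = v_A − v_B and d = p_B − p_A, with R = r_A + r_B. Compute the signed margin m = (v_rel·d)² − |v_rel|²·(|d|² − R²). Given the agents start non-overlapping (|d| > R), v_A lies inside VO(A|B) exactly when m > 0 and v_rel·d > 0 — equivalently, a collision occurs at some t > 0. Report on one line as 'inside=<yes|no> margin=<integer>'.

d = (-19, -10),  |d|² = 461;  R = 5+6 = 11,  c = 461−11² = 340
v_rel = (-6, -5),  |v_rel|² = 61;  v_rel·d = (-6)·(-19) + (-5)·(-10) = 164
61·t² − 328·t + 340 = 0  ⇒  m = 164² − 61·340 = 6156
m = 6156 > 0,  v_rel·d = 164 > 0  ⇒  inside

inside=yes margin=6156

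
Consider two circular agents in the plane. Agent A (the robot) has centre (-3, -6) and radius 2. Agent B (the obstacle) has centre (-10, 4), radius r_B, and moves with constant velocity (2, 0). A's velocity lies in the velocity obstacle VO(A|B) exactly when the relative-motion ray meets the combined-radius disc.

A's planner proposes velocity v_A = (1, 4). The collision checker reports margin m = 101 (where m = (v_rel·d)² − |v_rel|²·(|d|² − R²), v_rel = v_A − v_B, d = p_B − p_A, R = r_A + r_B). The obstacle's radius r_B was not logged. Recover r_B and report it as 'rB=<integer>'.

m = 101
d = (-7, 10);  v_rel = (-1, 4),  |v_rel|² = 17
v_rel×d = (-1)·(10) − (4)·(-7) = 18
since m = R²·17 − 18²:  R² = (324 + 101) / 17 = 25
R = √25 = 5  ⇒  r_B = 5 − 2 = 3

rB=3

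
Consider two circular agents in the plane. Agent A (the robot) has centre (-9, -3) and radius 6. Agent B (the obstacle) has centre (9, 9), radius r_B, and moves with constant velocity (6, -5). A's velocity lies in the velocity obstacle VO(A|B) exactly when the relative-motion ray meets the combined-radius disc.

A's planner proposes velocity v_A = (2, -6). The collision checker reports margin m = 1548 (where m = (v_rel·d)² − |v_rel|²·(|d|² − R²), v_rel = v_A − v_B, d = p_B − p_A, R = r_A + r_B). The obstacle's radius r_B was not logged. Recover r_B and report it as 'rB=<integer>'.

m = 1548
d = (18, 12);  v_rel = (-4, -1),  |v_rel|² = 17
v_rel×d = (-4)·(12) − (-1)·(18) = -30
since m = R²·17 − (-30)²:  R² = (900 + 1548) / 17 = 144
R = √144 = 12  ⇒  r_B = 12 − 6 = 6

rB=6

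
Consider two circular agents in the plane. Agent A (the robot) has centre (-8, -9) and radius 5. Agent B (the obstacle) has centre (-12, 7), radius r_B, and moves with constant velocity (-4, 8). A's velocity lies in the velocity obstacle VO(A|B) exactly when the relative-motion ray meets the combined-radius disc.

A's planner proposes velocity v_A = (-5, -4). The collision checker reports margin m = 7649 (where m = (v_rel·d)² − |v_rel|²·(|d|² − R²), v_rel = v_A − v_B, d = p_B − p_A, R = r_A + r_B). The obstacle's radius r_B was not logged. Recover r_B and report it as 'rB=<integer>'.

m = 7649
d = (-4, 16);  v_rel = (-1, -12),  |v_rel|² = 145
v_rel×d = (-1)·(16) − (-12)·(-4) = -64
since m = R²·145 − (-64)²:  R² = (4096 + 7649) / 145 = 81
R = √81 = 9  ⇒  r_B = 9 − 5 = 4

rB=4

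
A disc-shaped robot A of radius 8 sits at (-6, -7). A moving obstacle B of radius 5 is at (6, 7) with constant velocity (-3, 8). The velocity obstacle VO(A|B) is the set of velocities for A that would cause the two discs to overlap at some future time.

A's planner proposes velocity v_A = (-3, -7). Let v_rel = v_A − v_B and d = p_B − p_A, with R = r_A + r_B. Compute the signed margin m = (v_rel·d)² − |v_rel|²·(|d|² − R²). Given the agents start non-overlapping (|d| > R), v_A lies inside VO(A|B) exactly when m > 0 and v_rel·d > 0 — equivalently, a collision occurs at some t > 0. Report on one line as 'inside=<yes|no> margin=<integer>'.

d = (12, 14),  |d|² = 340;  R = 8+5 = 13,  c = 340−13² = 171
v_rel = (0, -15),  |v_rel|² = 225;  v_rel·d = (0)·(12) + (-15)·(14) = -210
225·t² + 420·t + 171 = 0  ⇒  m = (-210)² − 225·171 = 5625
m = 5625 > 0,  v_rel·d = -210 < 0  ⇒  outside

inside=no margin=5625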